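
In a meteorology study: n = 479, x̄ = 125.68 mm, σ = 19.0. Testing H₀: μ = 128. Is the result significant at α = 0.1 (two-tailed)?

z = (125.68 - 128)/(19.0/√479) = -2.672. Since |z| > 1.645, significant at α = 0.1.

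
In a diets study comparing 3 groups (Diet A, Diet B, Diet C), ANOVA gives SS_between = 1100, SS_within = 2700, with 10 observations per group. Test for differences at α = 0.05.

df_between = 2, df_within = 27. F = MS_between/MS_within = 550.0/100.0 = 5.5. F_crit ≈ 3.354. Reject H₀. At least one mean differs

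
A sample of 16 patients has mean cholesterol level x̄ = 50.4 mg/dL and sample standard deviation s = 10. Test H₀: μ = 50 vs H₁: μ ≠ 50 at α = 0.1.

t = (x̄ - μ₀)/(s/√n) = (50.4 - 50)/(10/√16) = 0.16. df = 15, critical t = ±1.753. Fail to reject H₀.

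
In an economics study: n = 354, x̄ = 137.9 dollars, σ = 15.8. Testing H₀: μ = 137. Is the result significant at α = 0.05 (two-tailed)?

z = (137.9 - 137)/(15.8/√354) = 1.072. Since |z| ≤ 1.96, not significant at α = 0.05.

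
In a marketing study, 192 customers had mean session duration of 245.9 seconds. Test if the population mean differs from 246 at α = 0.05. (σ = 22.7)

z = (x̄ - μ₀)/(σ/√n) = (245.9 - 246)/(22.7/√192) = -0.061. Critical value: ±1.96. Since |-0.061| ≤ 1.96, Fail to reject H₀.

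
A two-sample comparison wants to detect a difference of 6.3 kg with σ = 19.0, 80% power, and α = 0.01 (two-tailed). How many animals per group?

n per group = 2(z_α/2 + z_β)²σ²/d² = 2×(2.576 + 0.84)²×19.0²/6.3² = 212.3 → n = 213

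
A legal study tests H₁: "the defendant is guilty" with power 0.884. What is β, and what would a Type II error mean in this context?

β = 1 - power = 1 - 0.884 = 0.116. A Type II error is failing to reject H₀ when H₀ is false (false negative) — here, failing to conclude that the defendant is guilty when in fact it is true. Consequence: acquitting a guilty person.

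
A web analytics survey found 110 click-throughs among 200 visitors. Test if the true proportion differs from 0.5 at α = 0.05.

p̂ = 0.55, p₀ = 0.5. z = (p̂ - p₀)/√(p₀(1-p₀)/n) = 1.414. Critical: ±1.96. Fail to reject H₀.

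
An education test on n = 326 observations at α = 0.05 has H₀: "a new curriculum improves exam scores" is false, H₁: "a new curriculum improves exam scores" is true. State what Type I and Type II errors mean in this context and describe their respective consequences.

Type I (false positive): concluding that a new curriculum improves exam scores when it is not — adopting a curriculum that gives no real benefit — disruption for nothing. Type II (false negative): failing to conclude that a new curriculum improves exam scores when it is — keeping the old curriculum when the new one would have helped students. Which is costlier depends on domain priorities and is a judgement call rather than a statistical fact.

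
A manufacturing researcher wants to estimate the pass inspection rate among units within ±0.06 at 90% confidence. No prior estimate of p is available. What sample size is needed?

Conservative approach: use p = 0.5 (maximizes p(1-p) = 0.25). n = z²(0.25)/E² = 1.645²×0.25/0.06² = 187.9 → n = 188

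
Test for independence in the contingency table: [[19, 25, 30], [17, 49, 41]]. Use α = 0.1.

χ² = 3.706. df = 2, critical = 4.605. Fail to reject H₀. No evidence of dependence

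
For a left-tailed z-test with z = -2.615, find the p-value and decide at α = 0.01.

p = P(Z < -2.615) = Φ(-2.615) ≈ 0.0045. Since p < 0.01, reject H₀ (significant) at α = 0.01.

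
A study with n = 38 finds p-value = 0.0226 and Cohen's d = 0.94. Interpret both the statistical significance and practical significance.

Statistically significant (p = 0.0226 < 0.05). Cohen's d = 0.94 indicates a large effect size. Both statistical and practical significance should be considered.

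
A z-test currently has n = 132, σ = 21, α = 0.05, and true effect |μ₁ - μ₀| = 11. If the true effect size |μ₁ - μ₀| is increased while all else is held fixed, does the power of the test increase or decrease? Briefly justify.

Power increases: a larger true effect increases the non-centrality λ = |μ₁ - μ₀|/(σ/√n).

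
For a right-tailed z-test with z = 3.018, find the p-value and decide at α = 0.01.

p = P(Z > 3.018) = 1 - Φ(3.018) ≈ 0.0013. Since p < 0.01, reject H₀ (significant) at α = 0.01.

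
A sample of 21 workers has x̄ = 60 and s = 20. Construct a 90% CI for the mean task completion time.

CI = x̄ ± t*(s/√n) = 60 ± 1.725(20/√21) = (52.47, 67.53)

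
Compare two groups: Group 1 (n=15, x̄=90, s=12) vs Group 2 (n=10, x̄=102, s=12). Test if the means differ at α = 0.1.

Pooled sp = 12.0. t = -2.449, df = 23. Critical t = ±1.714. Reject H₀.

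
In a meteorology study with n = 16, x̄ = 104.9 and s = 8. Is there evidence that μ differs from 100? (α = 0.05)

t = (x̄ - μ₀)/(s/√n) = (104.9 - 100)/(8/√16) = 2.45. df = 15, critical t = ±2.131. Reject H₀.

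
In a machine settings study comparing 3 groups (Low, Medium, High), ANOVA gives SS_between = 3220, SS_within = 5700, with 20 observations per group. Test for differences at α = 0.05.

df_between = 2, df_within = 57. F = MS_between/MS_within = 1610.0/100.0 = 16.1. F_crit ≈ 3.159. Reject H₀. At least one mean differs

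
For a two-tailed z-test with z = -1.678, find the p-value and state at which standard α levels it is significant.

p = 2·P(Z > |-1.678|) = 2·(1 - Φ(1.678)) ≈ 0.0933. Significant at α = 0.1.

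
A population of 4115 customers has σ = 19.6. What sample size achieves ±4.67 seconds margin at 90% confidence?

Without FPC: n₀ = (1.645×19.6/4.67)² = 47.666. With FPC: n = n₀N/(n₀+N-1) = 47.1 → n = 48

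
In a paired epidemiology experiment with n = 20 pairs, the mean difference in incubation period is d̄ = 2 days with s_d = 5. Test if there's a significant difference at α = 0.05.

t = d̄/(s_d/√n) = 2/(5/√20) = 1.789. df = 19, critical t = ±2.093. Fail to reject H₀.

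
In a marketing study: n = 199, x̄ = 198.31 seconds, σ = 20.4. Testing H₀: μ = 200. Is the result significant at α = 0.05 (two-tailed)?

z = (198.31 - 200)/(20.4/√199) = -1.169. Since |z| ≤ 1.96, not significant at α = 0.05.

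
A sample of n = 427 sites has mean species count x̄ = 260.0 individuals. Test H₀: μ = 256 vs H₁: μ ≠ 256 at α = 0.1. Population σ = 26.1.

z = (x̄ - μ₀)/(σ/√n) = (260.0 - 256)/(26.1/√427) = 3.167. Critical value: ±1.645. Since |3.167| > 1.645, Reject H₀.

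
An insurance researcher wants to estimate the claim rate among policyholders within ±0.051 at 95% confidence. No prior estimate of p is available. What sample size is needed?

Conservative approach: use p = 0.5 (maximizes p(1-p) = 0.25). n = z²(0.25)/E² = 1.96²×0.25/0.051² = 369.2 → n = 370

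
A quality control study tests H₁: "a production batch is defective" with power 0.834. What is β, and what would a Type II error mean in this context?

β = 1 - power = 1 - 0.834 = 0.166. A Type II error is failing to reject H₀ when H₀ is false (false negative) — here, failing to conclude that a production batch is defective when in fact it is true. Consequence: shipping a defective batch — faulty products reach customers.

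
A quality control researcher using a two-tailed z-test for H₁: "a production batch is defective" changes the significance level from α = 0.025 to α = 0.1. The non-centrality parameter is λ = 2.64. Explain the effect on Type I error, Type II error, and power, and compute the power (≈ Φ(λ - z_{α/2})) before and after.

Increasing α from 0.025 to 0.1:
• Type I error rate increases (α is the Type I rate by definition).
• Critical value moves from z_{α/2} = 2.241 to 1.645, so power = Φ(λ - z_{α/2}) goes from Φ(2.64 - 2.241) = 0.655 to Φ(2.64 - 1.645) = 0.84.
• Type II error rate β = 1 - power therefore decreases (0.345 → 0.16).
Appropriate when false negatives are costly — here, shipping a defective batch — faulty products reach customers.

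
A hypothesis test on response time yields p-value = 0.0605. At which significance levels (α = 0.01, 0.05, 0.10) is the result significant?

p = 0.0605. Significant at: α = 0.1.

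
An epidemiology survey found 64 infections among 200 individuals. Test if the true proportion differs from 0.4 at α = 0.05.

p̂ = 0.32, p₀ = 0.4. z = (p̂ - p₀)/√(p₀(1-p₀)/n) = -2.309. Critical: ±1.96. Reject H₀.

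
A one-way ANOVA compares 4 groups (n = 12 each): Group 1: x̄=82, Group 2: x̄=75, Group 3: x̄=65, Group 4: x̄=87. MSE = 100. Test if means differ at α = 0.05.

Grand mean = 77.25. SS_between = 3273.0, MS_between = 1091.0. F = 10.91, F_crit ≈ 2.816. Reject H₀.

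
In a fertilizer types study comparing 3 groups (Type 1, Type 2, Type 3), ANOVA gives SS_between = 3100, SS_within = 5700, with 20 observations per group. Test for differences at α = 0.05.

df_between = 2, df_within = 57. F = MS_between/MS_within = 1550.0/100.0 = 15.5. F_crit ≈ 3.159. Reject H₀. At least one mean differs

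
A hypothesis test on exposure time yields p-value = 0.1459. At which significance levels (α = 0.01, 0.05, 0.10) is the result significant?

p = 0.1459. Not significant at any of the given levels.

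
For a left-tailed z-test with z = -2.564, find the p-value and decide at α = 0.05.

p = P(Z < -2.564) = Φ(-2.564) ≈ 0.0052. Since p < 0.05, reject H₀ (significant) at α = 0.05.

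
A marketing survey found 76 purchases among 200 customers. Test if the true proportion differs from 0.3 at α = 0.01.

p̂ = 0.38, p₀ = 0.3. z = (p̂ - p₀)/√(p₀(1-p₀)/n) = 2.469. Critical: ±2.576. Fail to reject H₀.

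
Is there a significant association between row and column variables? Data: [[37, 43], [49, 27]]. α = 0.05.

χ² = 5.232. df = 1, critical = 3.841. Reject H₀. Variables are dependent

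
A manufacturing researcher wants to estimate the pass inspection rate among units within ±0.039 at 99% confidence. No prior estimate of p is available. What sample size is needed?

Conservative approach: use p = 0.5 (maximizes p(1-p) = 0.25). n = z²(0.25)/E² = 2.576²×0.25/0.039² = 1090.7 → n = 1091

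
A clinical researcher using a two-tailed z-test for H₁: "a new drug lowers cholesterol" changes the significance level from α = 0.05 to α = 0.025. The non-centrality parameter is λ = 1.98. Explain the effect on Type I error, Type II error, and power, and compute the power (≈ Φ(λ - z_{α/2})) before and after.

Decreasing α from 0.05 to 0.025:
• Type I error rate decreases (α is the Type I rate by definition).
• Critical value moves from z_{α/2} = 1.96 to 2.241, so power = Φ(λ - z_{α/2}) goes from Φ(1.98 - 1.96) = 0.508 to Φ(1.98 - 2.241) = 0.397.
• Type II error rate β = 1 - power therefore increases (0.492 → 0.603).
Appropriate when false positives are costly — here, approving an ineffective drug — patients take a useless medication and may skip effective alternatives.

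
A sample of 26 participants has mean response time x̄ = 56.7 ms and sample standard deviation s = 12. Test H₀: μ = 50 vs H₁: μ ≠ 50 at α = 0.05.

t = (x̄ - μ₀)/(s/√n) = (56.7 - 50)/(12/√26) = 2.847. df = 25, critical t = ±2.06. Reject H₀.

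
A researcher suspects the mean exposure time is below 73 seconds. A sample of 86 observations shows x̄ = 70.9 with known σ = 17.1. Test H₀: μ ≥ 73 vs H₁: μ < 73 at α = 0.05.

z = -1.139. Critical value: -1.645. Fail to reject H₀.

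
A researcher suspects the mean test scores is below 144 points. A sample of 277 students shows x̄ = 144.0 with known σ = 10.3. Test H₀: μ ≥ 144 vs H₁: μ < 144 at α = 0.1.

z = 0.0. Critical value: -1.28. Fail to reject H₀.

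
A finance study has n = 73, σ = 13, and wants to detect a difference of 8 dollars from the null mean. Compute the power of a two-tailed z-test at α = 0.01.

SE = σ/√n = 13/√73 = 1.522. Non-centrality λ = d/SE = 8/1.522 = 5.258. Power ≈ Φ(λ - z_{α/2}) = Φ(5.258 - 2.576) = Φ(2.682) = 0.996.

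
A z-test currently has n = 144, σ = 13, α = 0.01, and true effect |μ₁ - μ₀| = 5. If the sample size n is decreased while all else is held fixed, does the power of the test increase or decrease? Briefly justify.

Power decreases: a smaller n inflates the standard error σ/√n, pulling the sampling distribution under H₁ back toward the critical value.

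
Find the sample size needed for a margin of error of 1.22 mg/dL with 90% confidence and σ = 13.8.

n = (z*σ/E)² = (1.645×13.8/1.22)² = 346.2 → n = 347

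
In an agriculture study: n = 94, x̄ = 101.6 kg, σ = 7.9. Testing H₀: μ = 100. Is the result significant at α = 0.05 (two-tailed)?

z = (101.6 - 100)/(7.9/√94) = 1.964. Since |z| > 1.96, significant at α = 0.05.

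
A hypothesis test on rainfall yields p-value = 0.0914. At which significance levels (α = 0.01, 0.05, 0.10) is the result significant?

p = 0.0914. Significant at: α = 0.1.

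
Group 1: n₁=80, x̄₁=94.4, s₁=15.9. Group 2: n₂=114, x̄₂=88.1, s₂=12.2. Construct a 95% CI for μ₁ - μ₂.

Difference = 6.3. SE = √(15.9²/80 + 12.2²/114) = 2.113. CI = (2.16, 10.44)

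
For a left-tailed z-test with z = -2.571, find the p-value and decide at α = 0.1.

p = P(Z < -2.571) = Φ(-2.571) ≈ 0.0051. Since p < 0.1, reject H₀ (significant) at α = 0.1.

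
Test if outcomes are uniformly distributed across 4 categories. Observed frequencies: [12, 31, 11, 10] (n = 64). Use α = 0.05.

Expected = 16 each. χ² = Σ(O-E)²/E = 18.875. df = 3, critical value = 7.815. Reject H₀.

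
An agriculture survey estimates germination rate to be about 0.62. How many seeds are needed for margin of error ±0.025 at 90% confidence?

n = z²p(1-p)/E² = 1.645²×0.62×0.38/0.025² = 1020.1 → n = 1021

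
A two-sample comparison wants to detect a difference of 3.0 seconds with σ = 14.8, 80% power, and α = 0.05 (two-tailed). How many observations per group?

n per group = 2(z_α/2 + z_β)²σ²/d² = 2×(1.96 + 0.84)²×14.8²/3.0² = 381.6 → n = 382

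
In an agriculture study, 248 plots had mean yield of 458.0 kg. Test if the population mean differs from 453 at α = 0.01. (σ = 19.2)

z = (x̄ - μ₀)/(σ/√n) = (458.0 - 453)/(19.2/√248) = 4.101. Critical value: ±2.576. Since |4.101| > 2.576, Reject H₀.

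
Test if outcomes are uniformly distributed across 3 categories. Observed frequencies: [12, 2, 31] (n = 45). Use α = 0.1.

Expected = 15 each. χ² = Σ(O-E)²/E = 28.933. df = 2, critical value = 4.605. Reject H₀.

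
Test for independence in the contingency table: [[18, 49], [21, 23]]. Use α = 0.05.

χ² = 5.072. df = 1, critical = 3.841. Reject H₀. Variables are dependent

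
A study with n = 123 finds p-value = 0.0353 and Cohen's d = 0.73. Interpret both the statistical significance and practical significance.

Statistically significant (p = 0.0353 < 0.05). Cohen's d = 0.73 indicates a medium effect size. Both statistical and practical significance should be considered.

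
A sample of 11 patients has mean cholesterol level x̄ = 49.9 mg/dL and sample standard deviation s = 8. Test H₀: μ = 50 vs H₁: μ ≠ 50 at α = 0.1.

t = (x̄ - μ₀)/(s/√n) = (49.9 - 50)/(8/√11) = -0.041. df = 10, critical t = ±1.812. Fail to reject H₀.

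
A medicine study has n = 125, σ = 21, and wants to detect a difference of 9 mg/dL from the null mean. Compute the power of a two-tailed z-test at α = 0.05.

SE = σ/√n = 21/√125 = 1.878. Non-centrality λ = d/SE = 9/1.878 = 4.792. Power ≈ Φ(λ - z_{α/2}) = Φ(4.792 - 1.96) = Φ(2.832) = 0.998.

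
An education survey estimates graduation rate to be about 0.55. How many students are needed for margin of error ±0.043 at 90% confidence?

n = z²p(1-p)/E² = 1.645²×0.55×0.45/0.043² = 362.2 → n = 363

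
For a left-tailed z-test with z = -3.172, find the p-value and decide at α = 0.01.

p = P(Z < -3.172) = Φ(-3.172) ≈ 0.0008. Since p < 0.01, reject H₀ (significant) at α = 0.01.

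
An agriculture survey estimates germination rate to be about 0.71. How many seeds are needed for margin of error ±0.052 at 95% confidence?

n = z²p(1-p)/E² = 1.96²×0.71×0.29/0.052² = 292.5 → n = 293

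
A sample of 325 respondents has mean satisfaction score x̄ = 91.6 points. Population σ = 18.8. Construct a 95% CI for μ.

CI = x̄ ± z*(σ/√n) = 91.6 ± 1.96(18.8/√325) = 91.6 ± 2.04 = (89.56, 93.64)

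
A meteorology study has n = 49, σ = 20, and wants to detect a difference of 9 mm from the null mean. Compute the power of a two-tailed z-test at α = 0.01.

SE = σ/√n = 20/√49 = 2.857. Non-centrality λ = d/SE = 9/2.857 = 3.15. Power ≈ Φ(λ - z_{α/2}) = Φ(3.15 - 2.576) = Φ(0.574) = 0.717.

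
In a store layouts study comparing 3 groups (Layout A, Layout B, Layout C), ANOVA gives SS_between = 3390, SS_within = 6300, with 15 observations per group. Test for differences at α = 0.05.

df_between = 2, df_within = 42. F = MS_between/MS_within = 1695.0/150.0 = 11.3. F_crit ≈ 3.22. Reject H₀. At least one mean differs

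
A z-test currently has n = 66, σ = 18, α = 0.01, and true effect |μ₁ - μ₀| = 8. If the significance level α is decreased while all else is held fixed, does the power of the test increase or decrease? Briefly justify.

Power decreases: a smaller α raises the critical value, so less of the H₁ sampling distribution falls in the rejection region.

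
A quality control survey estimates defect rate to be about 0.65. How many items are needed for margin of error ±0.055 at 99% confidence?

n = z²p(1-p)/E² = 2.576²×0.65×0.35/0.055² = 499.1 → n = 500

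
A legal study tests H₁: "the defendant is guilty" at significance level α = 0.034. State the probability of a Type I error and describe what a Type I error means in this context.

P(Type I error) = α = 0.034. A Type I error is rejecting H₀ when H₀ is actually true (false positive) — here, concluding that the defendant is guilty when in fact this is not the case. Consequence: convicting an innocent person.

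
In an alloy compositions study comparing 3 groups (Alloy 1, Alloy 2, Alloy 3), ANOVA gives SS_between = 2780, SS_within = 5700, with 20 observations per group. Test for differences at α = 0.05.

df_between = 2, df_within = 57. F = MS_between/MS_within = 1390.0/100.0 = 13.9. F_crit ≈ 3.159. Reject H₀. At least one mean differs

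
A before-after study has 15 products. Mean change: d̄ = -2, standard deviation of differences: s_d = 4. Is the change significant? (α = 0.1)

t = d̄/(s_d/√n) = -2/(4/√15) = -1.936. df = 14, critical t = ±1.761. Reject H₀.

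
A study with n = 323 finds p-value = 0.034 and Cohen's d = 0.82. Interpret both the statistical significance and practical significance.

Statistically significant (p = 0.034 < 0.05). Cohen's d = 0.82 indicates a large effect size. Both statistical and practical significance should be considered.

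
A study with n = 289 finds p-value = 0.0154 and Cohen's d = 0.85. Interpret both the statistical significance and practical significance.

Statistically significant (p = 0.0154 < 0.05). Cohen's d = 0.85 indicates a large effect size. Both statistical and practical significance should be considered.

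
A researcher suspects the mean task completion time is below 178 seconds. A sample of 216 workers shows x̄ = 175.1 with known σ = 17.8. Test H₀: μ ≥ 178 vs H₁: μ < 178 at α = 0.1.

z = -2.394. Critical value: -1.28. Reject H₀.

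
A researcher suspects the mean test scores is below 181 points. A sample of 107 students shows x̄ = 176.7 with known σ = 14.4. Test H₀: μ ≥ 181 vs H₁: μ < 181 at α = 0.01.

z = -3.089. Critical value: -2.33. Reject H₀.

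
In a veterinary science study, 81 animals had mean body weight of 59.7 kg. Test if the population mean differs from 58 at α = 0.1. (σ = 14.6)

z = (x̄ - μ₀)/(σ/√n) = (59.7 - 58)/(14.6/√81) = 1.048. Critical value: ±1.645. Since |1.048| ≤ 1.645, Fail to reject H₀.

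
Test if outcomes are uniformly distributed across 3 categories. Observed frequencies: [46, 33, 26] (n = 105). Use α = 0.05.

Expected = 35 each. χ² = Σ(O-E)²/E = 5.886. df = 2, critical value = 5.991. Fail to reject H₀.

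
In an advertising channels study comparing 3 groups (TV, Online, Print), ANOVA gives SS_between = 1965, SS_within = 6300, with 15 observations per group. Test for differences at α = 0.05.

df_between = 2, df_within = 42. F = MS_between/MS_within = 982.5/150.0 = 6.55. F_crit ≈ 3.22. Reject H₀. At least one mean differs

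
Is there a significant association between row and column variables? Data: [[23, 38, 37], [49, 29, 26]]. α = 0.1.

χ² = 12.351. df = 2, critical = 4.605. Reject H₀. Variables are dependent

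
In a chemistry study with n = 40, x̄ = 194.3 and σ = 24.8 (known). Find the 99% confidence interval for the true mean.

CI = x̄ ± z*(σ/√n) = 194.3 ± 2.576(24.8/√40) = 194.3 ± 10.1 = (184.2, 204.4)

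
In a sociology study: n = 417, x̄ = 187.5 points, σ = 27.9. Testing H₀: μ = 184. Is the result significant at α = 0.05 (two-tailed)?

z = (187.5 - 184)/(27.9/√417) = 2.562. Since |z| > 1.96, significant at α = 0.05.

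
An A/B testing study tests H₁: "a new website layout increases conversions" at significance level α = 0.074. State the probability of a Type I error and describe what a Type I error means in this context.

P(Type I error) = α = 0.074. A Type I error is rejecting H₀ when H₀ is actually true (false positive) — here, concluding that a new website layout increases conversions when in fact this is not the case. Consequence: rolling out a layout that doesn't actually help — wasted engineering effort.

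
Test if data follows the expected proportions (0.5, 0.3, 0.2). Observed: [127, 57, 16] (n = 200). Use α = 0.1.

Expected: [100.0, 60.0, 40.0]. χ² = 21.84. df = 2, critical = 4.605. Reject H₀.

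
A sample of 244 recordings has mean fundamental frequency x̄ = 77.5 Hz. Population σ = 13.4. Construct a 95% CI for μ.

CI = x̄ ± z*(σ/√n) = 77.5 ± 1.96(13.4/√244) = 77.5 ± 1.68 = (75.82, 79.18)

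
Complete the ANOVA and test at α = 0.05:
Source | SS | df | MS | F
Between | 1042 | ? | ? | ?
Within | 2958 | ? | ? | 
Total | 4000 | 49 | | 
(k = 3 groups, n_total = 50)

df_between = 2, df_within = 47. MS_between = 521.0, MS_within = 62.94. F = 8.278, F_crit ≈ 3.195. Reject H₀.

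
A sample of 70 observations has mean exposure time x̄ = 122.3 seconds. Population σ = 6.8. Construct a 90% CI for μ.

CI = x̄ ± z*(σ/√n) = 122.3 ± 1.645(6.8/√70) = 122.3 ± 1.34 = (120.96, 123.64)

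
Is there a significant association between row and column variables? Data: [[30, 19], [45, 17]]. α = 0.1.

χ² = 1.611. df = 1, critical = 2.706. Fail to reject H₀. No evidence of dependence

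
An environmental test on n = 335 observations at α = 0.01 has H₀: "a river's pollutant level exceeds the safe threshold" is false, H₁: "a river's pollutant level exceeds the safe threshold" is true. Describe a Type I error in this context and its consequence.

Type I error: rejecting H₀ when it is true — concluding that a river's pollutant level exceeds the safe threshold when in fact it is not. Consequence: shutting down a compliant factory unnecessarily.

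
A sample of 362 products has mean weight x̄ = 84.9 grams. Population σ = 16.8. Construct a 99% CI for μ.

CI = x̄ ± z*(σ/√n) = 84.9 ± 2.576(16.8/√362) = 84.9 ± 2.27 = (82.63, 87.17)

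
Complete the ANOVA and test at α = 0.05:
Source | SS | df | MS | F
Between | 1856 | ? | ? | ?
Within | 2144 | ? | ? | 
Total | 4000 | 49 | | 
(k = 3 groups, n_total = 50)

df_between = 2, df_within = 47. MS_between = 928.0, MS_within = 45.62. F = 20.343, F_crit ≈ 3.195. Reject H₀.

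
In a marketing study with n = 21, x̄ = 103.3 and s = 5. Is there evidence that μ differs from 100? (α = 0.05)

t = (x̄ - μ₀)/(s/√n) = (103.3 - 100)/(5/√21) = 3.024. df = 20, critical t = ±2.086. Reject H₀.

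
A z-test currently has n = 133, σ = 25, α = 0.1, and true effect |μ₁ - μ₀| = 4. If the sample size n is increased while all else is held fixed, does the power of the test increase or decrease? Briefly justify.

Power increases: a larger n shrinks the standard error σ/√n, moving the sampling distribution under H₁ further from the critical value.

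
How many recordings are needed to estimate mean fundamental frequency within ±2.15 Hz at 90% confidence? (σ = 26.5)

n = (z*σ/E)² = (1.645×26.5/2.15)² = 411.1 → n = 412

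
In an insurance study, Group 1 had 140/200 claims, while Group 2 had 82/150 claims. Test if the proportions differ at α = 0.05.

p̂₁ = 0.7, p̂₂ = 0.547, pooled p̂ = 0.634. z = 2.947. Critical: ±1.96. Reject H₀.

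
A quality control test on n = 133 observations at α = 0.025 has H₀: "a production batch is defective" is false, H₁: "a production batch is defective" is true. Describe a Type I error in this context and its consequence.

Type I error: rejecting H₀ when it is true — concluding that a production batch is defective when in fact it is not. Consequence: scrapping a good batch — wasted material and cost for no reason.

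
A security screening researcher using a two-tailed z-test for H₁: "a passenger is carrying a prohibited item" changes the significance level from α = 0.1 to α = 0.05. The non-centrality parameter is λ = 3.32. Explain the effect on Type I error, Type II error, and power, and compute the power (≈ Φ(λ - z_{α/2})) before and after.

Decreasing α from 0.1 to 0.05:
• Type I error rate decreases (α is the Type I rate by definition).
• Critical value moves from z_{α/2} = 1.645 to 1.96, so power = Φ(λ - z_{α/2}) goes from Φ(3.32 - 1.645) = 0.953 to Φ(3.32 - 1.96) = 0.913.
• Type II error rate β = 1 - power therefore increases (0.047 → 0.087).
Appropriate when false positives are costly — here, detaining an innocent passenger — delay and inconvenience.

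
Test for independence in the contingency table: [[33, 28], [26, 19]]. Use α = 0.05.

χ² = 0.142. df = 1, critical = 3.841. Fail to reject H₀. No evidence of dependence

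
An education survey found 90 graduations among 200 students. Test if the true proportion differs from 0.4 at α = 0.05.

p̂ = 0.45, p₀ = 0.4. z = (p̂ - p₀)/√(p₀(1-p₀)/n) = 1.443. Critical: ±1.96. Fail to reject H₀.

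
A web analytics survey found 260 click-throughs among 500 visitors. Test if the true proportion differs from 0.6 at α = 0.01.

p̂ = 0.52, p₀ = 0.6. z = (p̂ - p₀)/√(p₀(1-p₀)/n) = -3.651. Critical: ±2.576. Reject H₀.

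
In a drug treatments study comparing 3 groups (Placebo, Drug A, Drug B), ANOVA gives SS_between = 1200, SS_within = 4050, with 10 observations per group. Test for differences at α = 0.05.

df_between = 2, df_within = 27. F = MS_between/MS_within = 600.0/150.0 = 4.0. F_crit ≈ 3.354. Reject H₀. At least one mean differs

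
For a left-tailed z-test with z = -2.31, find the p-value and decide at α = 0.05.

p = P(Z < -2.31) = Φ(-2.31) ≈ 0.0104. Since p < 0.05, reject H₀ (significant) at α = 0.05.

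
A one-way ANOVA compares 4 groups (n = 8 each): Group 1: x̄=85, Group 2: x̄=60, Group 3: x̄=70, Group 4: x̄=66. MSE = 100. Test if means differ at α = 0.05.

Grand mean = 70.25. SS_between = 2726.0, MS_between = 908.67. F = 9.087, F_crit ≈ 2.947. Reject H₀.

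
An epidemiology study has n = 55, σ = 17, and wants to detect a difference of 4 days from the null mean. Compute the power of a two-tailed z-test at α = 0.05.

SE = σ/√n = 17/√55 = 2.292. Non-centrality λ = d/SE = 4/2.292 = 1.745. Power ≈ Φ(λ - z_{α/2}) = Φ(1.745 - 1.96) = Φ(-0.215) = 0.415.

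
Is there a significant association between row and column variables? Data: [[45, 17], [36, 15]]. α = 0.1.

χ² = 0.055. df = 1, critical = 2.706. Fail to reject H₀. No evidence of dependence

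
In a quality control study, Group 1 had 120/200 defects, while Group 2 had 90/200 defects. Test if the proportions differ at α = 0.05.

p̂₁ = 0.6, p̂₂ = 0.45, pooled p̂ = 0.525. z = 3.004. Critical: ±1.96. Reject H₀.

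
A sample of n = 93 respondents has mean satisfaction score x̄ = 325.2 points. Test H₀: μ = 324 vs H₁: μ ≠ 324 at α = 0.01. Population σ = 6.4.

z = (x̄ - μ₀)/(σ/√n) = (325.2 - 324)/(6.4/√93) = 1.808. Critical value: ±2.576. Since |1.808| ≤ 2.576, Fail to reject H₀.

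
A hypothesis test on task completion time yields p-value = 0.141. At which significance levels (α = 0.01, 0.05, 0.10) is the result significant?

p = 0.141. Not significant at any of the given levels.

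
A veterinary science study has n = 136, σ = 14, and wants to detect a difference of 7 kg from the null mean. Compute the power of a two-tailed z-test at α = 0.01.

SE = σ/√n = 14/√136 = 1.2. Non-centrality λ = d/SE = 7/1.2 = 5.831. Power ≈ Φ(λ - z_{α/2}) = Φ(5.831 - 2.576) = Φ(3.255) = 0.999.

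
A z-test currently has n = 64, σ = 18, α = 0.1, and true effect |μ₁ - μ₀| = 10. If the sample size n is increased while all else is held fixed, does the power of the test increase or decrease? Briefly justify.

Power increases: a larger n shrinks the standard error σ/√n, moving the sampling distribution under H₁ further from the critical value.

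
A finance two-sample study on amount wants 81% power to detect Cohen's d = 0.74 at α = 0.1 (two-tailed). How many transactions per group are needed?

z_{α/2} = 1.645, z_β = Φ⁻¹(0.81) = 0.878. For medium effect (d = 0.74): n per group = 2(z_{α/2} + z_β)²/d² = 2(1.645 + 0.878)²/0.74² = 23.2 → 24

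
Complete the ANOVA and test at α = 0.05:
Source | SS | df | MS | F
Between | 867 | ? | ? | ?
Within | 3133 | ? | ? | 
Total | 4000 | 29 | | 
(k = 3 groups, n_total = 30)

df_between = 2, df_within = 27. MS_between = 433.5, MS_within = 116.04. F = 3.736, F_crit ≈ 3.354. Reject H₀.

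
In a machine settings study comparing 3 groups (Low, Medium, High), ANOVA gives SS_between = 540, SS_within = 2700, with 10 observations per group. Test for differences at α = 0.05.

df_between = 2, df_within = 27. F = MS_between/MS_within = 270.0/100.0 = 2.7. F_crit ≈ 3.354. Fail to reject H₀.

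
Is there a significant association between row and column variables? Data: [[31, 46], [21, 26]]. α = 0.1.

χ² = 0.234. df = 1, critical = 2.706. Fail to reject H₀. No evidence of dependence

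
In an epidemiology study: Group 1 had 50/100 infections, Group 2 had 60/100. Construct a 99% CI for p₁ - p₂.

p̂₁ = 0.5, p̂₂ = 0.6. Difference = -0.1. CI = (-0.28, 0.08)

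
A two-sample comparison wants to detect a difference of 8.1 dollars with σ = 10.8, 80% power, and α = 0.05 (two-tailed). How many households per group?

n per group = 2(z_α/2 + z_β)²σ²/d² = 2×(1.96 + 0.84)²×10.8²/8.1² = 27.9 → n = 28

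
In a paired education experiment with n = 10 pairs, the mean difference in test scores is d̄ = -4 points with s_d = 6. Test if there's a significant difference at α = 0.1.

t = d̄/(s_d/√n) = -4/(6/√10) = -2.108. df = 9, critical t = ±1.833. Reject H₀.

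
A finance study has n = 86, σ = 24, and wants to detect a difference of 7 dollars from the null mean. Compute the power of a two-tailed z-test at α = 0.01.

SE = σ/√n = 24/√86 = 2.588. Non-centrality λ = d/SE = 7/2.588 = 2.705. Power ≈ Φ(λ - z_{α/2}) = Φ(2.705 - 2.576) = Φ(0.129) = 0.551.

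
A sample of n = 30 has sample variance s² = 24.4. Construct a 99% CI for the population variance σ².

df = 29. χ²_{0.005} = 52.336, χ²_{0.995} = 13.121. CI for σ² = ((n-1)s²/χ²_{α/2}, (n-1)s²/χ²_{1-α/2}) = (29·24.4/52.336, 29·24.4/13.121) = (13.52, 53.93)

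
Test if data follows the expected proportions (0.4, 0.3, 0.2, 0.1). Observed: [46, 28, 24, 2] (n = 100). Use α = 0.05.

Expected: [40.0, 30.0, 20.0, 10.0]. χ² = 8.233. df = 3, critical = 7.815. Reject H₀.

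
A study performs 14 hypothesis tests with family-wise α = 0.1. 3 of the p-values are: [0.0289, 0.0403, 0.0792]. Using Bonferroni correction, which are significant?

Bonferroni α = 0.1/14 = 0.00714. None of the given p-values are significant.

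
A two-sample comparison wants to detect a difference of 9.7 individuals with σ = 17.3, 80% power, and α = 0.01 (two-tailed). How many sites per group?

n per group = 2(z_α/2 + z_β)²σ²/d² = 2×(2.576 + 0.84)²×17.3²/9.7² = 74.2 → n = 75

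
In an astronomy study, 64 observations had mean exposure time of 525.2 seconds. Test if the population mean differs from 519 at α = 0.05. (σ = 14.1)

z = (x̄ - μ₀)/(σ/√n) = (525.2 - 519)/(14.1/√64) = 3.518. Critical value: ±1.96. Since |3.518| > 1.96, Reject H₀.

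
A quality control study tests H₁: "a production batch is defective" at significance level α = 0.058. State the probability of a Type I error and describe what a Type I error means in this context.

P(Type I error) = α = 0.058. A Type I error is rejecting H₀ when H₀ is actually true (false positive) — here, concluding that a production batch is defective when in fact this is not the case. Consequence: scrapping a good batch — wasted material and cost for no reason.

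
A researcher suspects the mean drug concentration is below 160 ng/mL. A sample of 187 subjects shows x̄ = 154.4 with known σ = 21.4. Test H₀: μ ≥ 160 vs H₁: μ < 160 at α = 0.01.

z = -3.578. Critical value: -2.33. Reject H₀.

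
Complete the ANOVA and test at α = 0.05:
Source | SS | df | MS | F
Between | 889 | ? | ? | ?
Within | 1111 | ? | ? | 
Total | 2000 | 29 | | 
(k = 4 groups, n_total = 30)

df_between = 3, df_within = 26. MS_between = 296.33, MS_within = 42.73. F = 6.935, F_crit ≈ 2.975. Reject H₀.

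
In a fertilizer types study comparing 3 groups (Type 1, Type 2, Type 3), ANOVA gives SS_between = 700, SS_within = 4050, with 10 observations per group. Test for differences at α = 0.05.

df_between = 2, df_within = 27. F = MS_between/MS_within = 350.0/150.0 = 2.333. F_crit ≈ 3.354. Fail to reject H₀.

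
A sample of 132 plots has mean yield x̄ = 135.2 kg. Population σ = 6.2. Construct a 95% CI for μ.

CI = x̄ ± z*(σ/√n) = 135.2 ± 1.96(6.2/√132) = 135.2 ± 1.06 = (134.14, 136.26)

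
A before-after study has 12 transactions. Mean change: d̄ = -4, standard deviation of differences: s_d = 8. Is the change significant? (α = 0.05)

t = d̄/(s_d/√n) = -4/(8/√12) = -1.732. df = 11, critical t = ±2.201. Fail to reject H₀.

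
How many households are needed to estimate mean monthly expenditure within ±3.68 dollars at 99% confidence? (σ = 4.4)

n = (z*σ/E)² = (2.576×4.4/3.68)² = 9.5 → n = 10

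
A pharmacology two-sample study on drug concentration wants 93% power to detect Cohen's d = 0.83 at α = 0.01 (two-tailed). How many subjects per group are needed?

z_{α/2} = 2.576, z_β = Φ⁻¹(0.93) = 1.476. For large effect (d = 0.83): n per group = 2(z_{α/2} + z_β)²/d² = 2(2.576 + 1.476)²/0.83² = 47.7 → 48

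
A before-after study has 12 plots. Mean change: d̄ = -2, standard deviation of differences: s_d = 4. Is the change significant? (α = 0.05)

t = d̄/(s_d/√n) = -2/(4/√12) = -1.732. df = 11, critical t = ±2.201. Fail to reject H₀.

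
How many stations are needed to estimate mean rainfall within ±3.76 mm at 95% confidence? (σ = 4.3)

n = (z*σ/E)² = (1.96×4.3/3.76)² = 5.02 → n = 6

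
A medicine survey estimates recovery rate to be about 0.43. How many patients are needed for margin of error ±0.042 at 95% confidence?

n = z²p(1-p)/E² = 1.96²×0.43×0.57/0.042² = 533.8 → n = 534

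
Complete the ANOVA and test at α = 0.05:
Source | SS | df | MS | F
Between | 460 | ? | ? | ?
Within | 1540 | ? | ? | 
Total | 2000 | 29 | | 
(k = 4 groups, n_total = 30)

df_between = 3, df_within = 26. MS_between = 153.33, MS_within = 59.23. F = 2.589, F_crit ≈ 2.975. Fail to reject H₀.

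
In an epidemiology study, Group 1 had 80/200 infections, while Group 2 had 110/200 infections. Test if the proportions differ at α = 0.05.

p̂₁ = 0.4, p̂₂ = 0.55, pooled p̂ = 0.475. z = -3.004. Critical: ±1.96. Reject H₀.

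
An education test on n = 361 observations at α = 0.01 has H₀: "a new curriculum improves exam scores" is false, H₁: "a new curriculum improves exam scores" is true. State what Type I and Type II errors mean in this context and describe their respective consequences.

Type I (false positive): concluding that a new curriculum improves exam scores when it is not — adopting a curriculum that gives no real benefit — disruption for nothing. Type II (false negative): failing to conclude that a new curriculum improves exam scores when it is — keeping the old curriculum when the new one would have helped students. Which is costlier depends on domain priorities and is a judgement call rather than a statistical fact.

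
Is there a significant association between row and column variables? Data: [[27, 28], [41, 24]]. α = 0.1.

χ² = 2.373. df = 1, critical = 2.706. Fail to reject H₀. No evidence of dependence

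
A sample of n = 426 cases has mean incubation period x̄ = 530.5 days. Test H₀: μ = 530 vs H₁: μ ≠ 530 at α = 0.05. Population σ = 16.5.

z = (x̄ - μ₀)/(σ/√n) = (530.5 - 530)/(16.5/√426) = 0.625. Critical value: ±1.96. Since |0.625| ≤ 1.96, Fail to reject H₀.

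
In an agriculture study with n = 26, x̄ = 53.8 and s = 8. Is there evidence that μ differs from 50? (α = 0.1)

t = (x̄ - μ₀)/(s/√n) = (53.8 - 50)/(8/√26) = 2.422. df = 25, critical t = ±1.708. Reject H₀.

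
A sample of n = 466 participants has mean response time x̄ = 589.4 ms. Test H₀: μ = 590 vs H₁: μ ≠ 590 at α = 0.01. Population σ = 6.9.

z = (x̄ - μ₀)/(σ/√n) = (589.4 - 590)/(6.9/√466) = -1.877. Critical value: ±2.576. Since |-1.877| ≤ 2.576, Fail to reject H₀.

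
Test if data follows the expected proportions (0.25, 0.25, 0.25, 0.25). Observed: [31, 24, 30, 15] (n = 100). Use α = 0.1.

Expected: [25.0, 25.0, 25.0, 25.0]. χ² = 6.48. df = 3, critical = 6.251. Reject H₀.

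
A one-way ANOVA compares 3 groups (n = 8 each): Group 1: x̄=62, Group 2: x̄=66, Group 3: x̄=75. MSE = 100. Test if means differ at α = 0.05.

Grand mean = 67.67. SS_between = 709.33, MS_between = 354.67. F = 3.547, F_crit ≈ 3.467. Reject H₀.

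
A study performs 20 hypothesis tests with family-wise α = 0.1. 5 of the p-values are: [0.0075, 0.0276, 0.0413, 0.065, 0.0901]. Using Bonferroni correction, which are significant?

Bonferroni α = 0.1/20 = 0.005. None of the given p-values are significant.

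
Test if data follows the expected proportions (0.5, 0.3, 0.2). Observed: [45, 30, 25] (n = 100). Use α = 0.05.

Expected: [50.0, 30.0, 20.0]. χ² = 1.75. df = 2, critical = 5.991. Fail to reject H₀.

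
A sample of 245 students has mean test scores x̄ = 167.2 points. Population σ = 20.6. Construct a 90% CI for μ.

CI = x̄ ± z*(σ/√n) = 167.2 ± 1.645(20.6/√245) = 167.2 ± 2.16 = (165.04, 169.36)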